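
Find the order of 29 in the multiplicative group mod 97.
96

97 is prime, so ord(29) divides φ(97) = 96.
Divisors of 96: 1, 2, 3, 4, 6, 8, 12, 16, 24, 32, 48, 96.
Repeated squaring: 29^1 ≡ 29, 29^2 ≡ 65, 29^4 ≡ 54, 29^8 ≡ 6, 29^16 ≡ 36, 29^32 ≡ 35, 29^64 ≡ 61 (mod 97).
Test 29^d mod 97 for each divisor d in increasing order:
29^1 ≡ 29
29^2 ≡ 65
29^3 = 29^2·29^1 ≡ 42
29^4 ≡ 54
29^6 = 29^4·29^2 ≡ 18
29^8 ≡ 6
29^12 = 29^8·29^4 ≡ 33
29^16 ≡ 36
29^24 = 29^16·29^8 ≡ 22
29^32 ≡ 35
29^48 = 29^32·29^16 ≡ 96
29^96 = 29^64·29^32 ≡ 1  ← first divisor giving 1
The order is 96.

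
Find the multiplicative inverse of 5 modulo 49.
10

gcd(5, 49) = 1, so the inverse exists.
Extended Euclidean algorithm on (49, 5):
49 = 9 × 5 + 4  ⟹  4 = (1)·49 + (-9)·5
5 = 1 × 4 + 1  ⟹  1 = (-1)·49 + (10)·5
So (10)·5 ≡ 1 (mod 49), i.e. 5^(-1) ≡ 10 (mod 49).
Check: 5 × 10 = 50 ≡ 1 (mod 49)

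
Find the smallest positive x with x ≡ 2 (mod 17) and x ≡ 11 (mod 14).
53

Using Chinese Remainder Theorem:
M = 17 × 14 = 238
M1 = 14, M2 = 17
y1 = 14^(-1) mod 17 = 11
y2 = 17^(-1) mod 14 = 5
x = (2×14×11 + 11×17×5) mod 238 = 53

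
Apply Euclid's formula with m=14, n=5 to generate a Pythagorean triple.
(171, 140, 221)

Euclid's formula: a = m² - n², b = 2mn, c = m² + n²
m = 14, n = 5
a = 14² - 5² = 196 - 25 = 171
b = 2 × 14 × 5 = 140
c = 14² + 5² = 196 + 25 = 221
Verification: 171² + 140² = 29241 + 19600 = 48841 = 221² ✓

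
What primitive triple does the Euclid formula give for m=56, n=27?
(2407, 3024, 3865)

Euclid's formula: a = m² - n², b = 2mn, c = m² + n²
m = 56, n = 27
a = 56² - 27² = 3136 - 729 = 2407
b = 2 × 56 × 27 = 3024
c = 56² + 27² = 3136 + 729 = 3865
Verification: 2407² + 3024² = 5793649 + 9144576 = 14938225 = 3865² ✓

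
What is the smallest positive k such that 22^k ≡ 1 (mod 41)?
40

41 is prime, so ord(22) divides φ(41) = 40.
Divisors of 40: 1, 2, 4, 5, 8, 10, 20, 40.
Repeated squaring: 22^1 ≡ 22, 22^2 ≡ 33, 22^4 ≡ 23, 22^8 ≡ 37, 22^16 ≡ 16, 22^32 ≡ 10 (mod 41).
Test 22^d mod 41 for each divisor d in increasing order:
22^1 ≡ 22
22^2 ≡ 33
22^4 ≡ 23
22^5 = 22^4·22^1 ≡ 14
22^8 ≡ 37
22^10 = 22^8·22^2 ≡ 32
22^20 = 22^16·22^4 ≡ 40
22^40 = 22^32·22^8 ≡ 1  ← first divisor giving 1
The order is 40.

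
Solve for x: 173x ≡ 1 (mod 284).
197

gcd(173, 284) = 1, so the inverse exists.
Extended Euclidean algorithm on (284, 173):
284 = 1 × 173 + 111  ⟹  111 = (1)·284 + (-1)·173
173 = 1 × 111 + 62  ⟹  62 = (-1)·284 + (2)·173
111 = 1 × 62 + 49  ⟹  49 = (2)·284 + (-3)·173
62 = 1 × 49 + 13  ⟹  13 = (-3)·284 + (5)·173
49 = 3 × 13 + 10  ⟹  10 = (11)·284 + (-18)·173
13 = 1 × 10 + 3  ⟹  3 = (-14)·284 + (23)·173
10 = 3 × 3 + 1  ⟹  1 = (53)·284 + (-87)·173
So (-87)·173 ≡ 1 (mod 284), i.e. 173^(-1) ≡ -87 ≡ 197 (mod 284).
Check: 173 × 197 = 34081 ≡ 1 (mod 284)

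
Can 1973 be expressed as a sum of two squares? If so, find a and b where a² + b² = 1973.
23² + 38² (a=23, b=38)

Factorization: 1973 = 1973
By Fermat: n is sum of two squares iff every prime p ≡ 3 (mod 4) appears to even power.
All primes ≡ 3 (mod 4) appear to even power.
Search a = 0, 1, 2, … for 1973 - a² a perfect square: first hit at a = 23: 1973 - 529 = 1444 = 38².
1973 = 23² + 38² = 529 + 1444 ✓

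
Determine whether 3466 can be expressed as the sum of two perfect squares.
21² + 55² (a=21, b=55)

Factorization: 3466 = 2 × 1733
By Fermat: n is sum of two squares iff every prime p ≡ 3 (mod 4) appears to even power.
All primes ≡ 3 (mod 4) appear to even power.
Search a = 0, 1, 2, … for 3466 - a² a perfect square: first hit at a = 21: 3466 - 441 = 3025 = 55².
3466 = 21² + 55² = 441 + 3025 ✓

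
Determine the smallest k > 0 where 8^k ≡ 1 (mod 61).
20

61 is prime, so ord(8) divides φ(61) = 60.
Divisors of 60: 1, 2, 3, 4, 5, 6, 10, 12, 15, 20, 30, 60.
Repeated squaring: 8^1 ≡ 8, 8^2 ≡ 3, 8^4 ≡ 9, 8^8 ≡ 20, 8^16 ≡ 34, 8^32 ≡ 58 (mod 61).
Test 8^d mod 61 for each divisor d in increasing order:
8^1 ≡ 8
8^2 ≡ 3
8^3 = 8^2·8^1 ≡ 24
8^4 ≡ 9
8^5 = 8^4·8^1 ≡ 11
8^6 = 8^4·8^2 ≡ 27
8^10 = 8^8·8^2 ≡ 60
8^12 = 8^8·8^4 ≡ 58
8^15 = 8^8·8^4·8^2·8^1 ≡ 50
8^20 = 8^16·8^4 ≡ 1  ← first divisor giving 1
The order is 20.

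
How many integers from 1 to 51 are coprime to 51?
32

51 = 3 × 17
φ(n) = n × ∏(1 - 1/p) for each prime p dividing n
φ(51) = 51 × (1 - 1/3) × (1 - 1/17) = 32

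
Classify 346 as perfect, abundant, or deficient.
deficient

Proper divisors of 346: sum = 1 + 2 + 173 = 176
Since 176 < 346, 346 is deficient.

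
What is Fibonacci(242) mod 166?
55

Matrix identity: Q^n = [[F_(n+1), F_n], [F_n, F_(n-1)]] with Q = [[1,1],[1,0]].
n = 242 = 11110010₂. Square-and-multiply, entries mod 166:
Q^1 = [[1,1],[1,0]]
Q^3 = (Q^1)²·Q = [[3,2],[2,1]]
Q^7 = (Q^3)²·Q = [[21,13],[13,8]]
Q^15 = (Q^7)²·Q = [[157,112],[112,45]]
Q^30 = (Q^15)² = [[9,48],[48,127]]
Q^60 = (Q^30)² = [[61,54],[54,7]]
Q^121 = (Q^60)²·Q = [[17,163],[163,20]]
Q^242 = (Q^121)² = [[132,55],[55,77]]
F_242 mod 166 = Q^242[0][1] = 55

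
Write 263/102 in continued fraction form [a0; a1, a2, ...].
[2; 1, 1, 2, 1, 2, 5]

Euclidean algorithm steps:
263 = 2 × 102 + 59
102 = 1 × 59 + 43
59 = 1 × 43 + 16
43 = 2 × 16 + 11
16 = 1 × 11 + 5
11 = 2 × 5 + 1
5 = 5 × 1 + 0
Continued fraction: [2; 1, 1, 2, 1, 2, 5]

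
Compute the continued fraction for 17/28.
[0; 1, 1, 1, 1, 5]

Euclidean algorithm steps:
17 = 0 × 28 + 17
28 = 1 × 17 + 11
17 = 1 × 11 + 6
11 = 1 × 6 + 5
6 = 1 × 5 + 1
5 = 5 × 1 + 0
Continued fraction: [0; 1, 1, 1, 1, 5]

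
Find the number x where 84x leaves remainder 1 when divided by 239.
37

gcd(84, 239) = 1, so the inverse exists.
Extended Euclidean algorithm on (239, 84):
239 = 2 × 84 + 71  ⟹  71 = (1)·239 + (-2)·84
84 = 1 × 71 + 13  ⟹  13 = (-1)·239 + (3)·84
71 = 5 × 13 + 6  ⟹  6 = (6)·239 + (-17)·84
13 = 2 × 6 + 1  ⟹  1 = (-13)·239 + (37)·84
So (37)·84 ≡ 1 (mod 239), i.e. 84^(-1) ≡ 37 (mod 239).
Check: 84 × 37 = 3108 ≡ 1 (mod 239)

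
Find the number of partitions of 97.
133230930

p(n) counts ways to write n as a sum of positive integers (order ignored).
Euler's pentagonal recurrence: p(k) = p(k-1) + p(k-2) - p(k-5) - p(k-7) + p(k-12) + p(k-15) - ... (offsets j(3j∓1)/2, signs ++--, p(0)=1, p(<0)=0).
DP table for k = 0..96: p(0)=1, p(1)=1, p(2)=2, p(3)=3, p(4)=5, p(5)=7, p(6)=11, p(7)=15, p(8)=22, p(9)=30, p(10)=42, p(11)=56, p(12)=77, p(13)=101, p(14)=135, p(15)=176, p(16)=231, p(17)=297, p(18)=385, p(19)=490, p(20)=627, p(21)=792, p(22)=1002, p(23)=1255, p(24)=1575, p(25)=1958, p(26)=2436, p(27)=3010, p(28)=3718, p(29)=4565, p(30)=5604, p(31)=6842, p(32)=8349, p(33)=10143, p(34)=12310, p(35)=14883, p(36)=17977, p(37)=21637, p(38)=26015, p(39)=31185, p(40)=37338, p(41)=44583, p(42)=53174, p(43)=63261, p(44)=75175, p(45)=89134, p(46)=105558, p(47)=124754, p(48)=147273, p(49)=173525, p(50)=204226, p(51)=239943, p(52)=281589, p(53)=329931, p(54)=386155, p(55)=451276, p(56)=526823, p(57)=614154, p(58)=715220, p(59)=831820, p(60)=966467, p(61)=1121505, p(62)=1300156, p(63)=1505499, p(64)=1741630, p(65)=2012558, p(66)=2323520, p(67)=2679689, p(68)=3087735, p(69)=3554345, p(70)=4087968, p(71)=4697205, p(72)=5392783, p(73)=6185689, p(74)=7089500, p(75)=8118264, p(76)=9289091, p(77)=10619863, p(78)=12132164, p(79)=13848650, p(80)=15796476, p(81)=18004327, p(82)=20506255, p(83)=23338469, p(84)=26543660, p(85)=30167357, p(86)=34262962, p(87)=38887673, p(88)=44108109, p(89)=49995925, p(90)=56634173, p(91)=64112359, p(92)=72533807, p(93)=82010177, p(94)=92669720, p(95)=104651419, p(96)=118114304.
Final step: p(97) = p(96) + p(95) - p(92) - p(90) + p(85) + p(82) - p(75) - p(71) + p(62) + p(57) - p(46) - p(40) + p(27) + p(20) - p(5)
= 118114304 + 104651419 - 72533807 - 56634173 + 30167357 + 20506255 - 8118264 - 4697205 + 1300156 + 614154 - 105558 - 37338 + 3010 + 627 - 7
= 133230930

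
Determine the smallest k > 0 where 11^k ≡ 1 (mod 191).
38

191 is prime, so ord(11) divides φ(191) = 190.
Divisors of 190: 1, 2, 5, 10, 19, 38, 95, 190.
Repeated squaring: 11^1 ≡ 11, 11^2 ≡ 121, 11^4 ≡ 125, 11^8 ≡ 154, 11^16 ≡ 32, 11^32 ≡ 69, 11^64 ≡ 177, 11^128 ≡ 5 (mod 191).
Test 11^d mod 191 for each divisor d in increasing order:
11^1 ≡ 11
11^2 ≡ 121
11^5 = 11^4·11^1 ≡ 38
11^10 = 11^8·11^2 ≡ 107
11^19 = 11^16·11^2·11^1 ≡ 190
11^38 = 11^32·11^4·11^2 ≡ 1  ← first divisor giving 1
The order is 38.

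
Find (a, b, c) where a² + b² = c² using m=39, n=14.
(1325, 1092, 1717)

Euclid's formula: a = m² - n², b = 2mn, c = m² + n²
m = 39, n = 14
a = 39² - 14² = 1521 - 196 = 1325
b = 2 × 39 × 14 = 1092
c = 39² + 14² = 1521 + 196 = 1717
Verification: 1325² + 1092² = 1755625 + 1192464 = 2948089 = 1717² ✓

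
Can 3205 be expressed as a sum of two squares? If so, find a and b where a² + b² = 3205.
17² + 54² (a=17, b=54)

Factorization: 3205 = 5 × 641
By Fermat: n is sum of two squares iff every prime p ≡ 3 (mod 4) appears to even power.
All primes ≡ 3 (mod 4) appear to even power.
Search a = 0, 1, 2, … for 3205 - a² a perfect square: first hit at a = 17: 3205 - 289 = 2916 = 54².
3205 = 17² + 54² = 289 + 2916 ✓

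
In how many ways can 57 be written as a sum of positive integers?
614154

p(n) counts ways to write n as a sum of positive integers (order ignored).
Euler's pentagonal recurrence: p(k) = p(k-1) + p(k-2) - p(k-5) - p(k-7) + p(k-12) + p(k-15) - ... (offsets j(3j∓1)/2, signs ++--, p(0)=1, p(<0)=0).
DP table for k = 0..56: p(0)=1, p(1)=1, p(2)=2, p(3)=3, p(4)=5, p(5)=7, p(6)=11, p(7)=15, p(8)=22, p(9)=30, p(10)=42, p(11)=56, p(12)=77, p(13)=101, p(14)=135, p(15)=176, p(16)=231, p(17)=297, p(18)=385, p(19)=490, p(20)=627, p(21)=792, p(22)=1002, p(23)=1255, p(24)=1575, p(25)=1958, p(26)=2436, p(27)=3010, p(28)=3718, p(29)=4565, p(30)=5604, p(31)=6842, p(32)=8349, p(33)=10143, p(34)=12310, p(35)=14883, p(36)=17977, p(37)=21637, p(38)=26015, p(39)=31185, p(40)=37338, p(41)=44583, p(42)=53174, p(43)=63261, p(44)=75175, p(45)=89134, p(46)=105558, p(47)=124754, p(48)=147273, p(49)=173525, p(50)=204226, p(51)=239943, p(52)=281589, p(53)=329931, p(54)=386155, p(55)=451276, p(56)=526823.
Final step: p(57) = p(56) + p(55) - p(52) - p(50) + p(45) + p(42) - p(35) - p(31) + p(22) + p(17) - p(6) - p(0)
= 526823 + 451276 - 281589 - 204226 + 89134 + 53174 - 14883 - 6842 + 1002 + 297 - 11 - 1
= 614154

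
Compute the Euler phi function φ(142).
70

142 = 2 × 71
φ(n) = n × ∏(1 - 1/p) for each prime p dividing n
φ(142) = 142 × (1 - 1/2) × (1 - 1/71) = 70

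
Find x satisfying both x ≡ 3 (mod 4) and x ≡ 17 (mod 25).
67

Using Chinese Remainder Theorem:
M = 4 × 25 = 100
M1 = 25, M2 = 4
y1 = 25^(-1) mod 4 = 1
y2 = 4^(-1) mod 25 = 19
x = (3×25×1 + 17×4×19) mod 100 = 67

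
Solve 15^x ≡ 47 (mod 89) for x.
2

Baby-step giant-step with step n = ⌈√89⌉ = 10.
Baby steps 15^j mod 89 (j:value) for j=0..9: 0:1, 1:15, 2:47, 3:82, 4:73, 5:27, 6:49, 7:23, 8:78, 9:13.
h = 47 is already in the table at j=2, so x = 2.
Check: 15^2 ≡ 47 (mod 89).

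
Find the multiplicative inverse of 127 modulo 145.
8

gcd(127, 145) = 1, so the inverse exists.
Extended Euclidean algorithm on (145, 127):
145 = 1 × 127 + 18  ⟹  18 = (1)·145 + (-1)·127
127 = 7 × 18 + 1  ⟹  1 = (-7)·145 + (8)·127
So (8)·127 ≡ 1 (mod 145), i.e. 127^(-1) ≡ 8 (mod 145).
Check: 127 × 8 = 1016 ≡ 1 (mod 145)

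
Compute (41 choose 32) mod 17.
0

Using Lucas' theorem:
Write n=41 and k=32 in base 17:
n in base 17: [2, 7]
k in base 17: [1, 15]
C(41,32) mod 17 = ∏ C(n_i, k_i) mod 17
Digit binomials (mod 17): C(2,1) = 2; C(7,15) = 0 (k_i > n_i)
Product: 2 × 0 = 0 ≡ 0 (mod 17)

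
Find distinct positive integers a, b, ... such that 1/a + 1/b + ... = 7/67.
1/10 + 1/224 + 1/75040

Greedy algorithm:
7/67: ceiling(67/7) = 10, use 1/10
3/670: ceiling(670/3) = 224, use 1/224
1/75040: ceiling(75040/1) = 75040, use 1/75040
Result: 7/67 = 1/10 + 1/224 + 1/75040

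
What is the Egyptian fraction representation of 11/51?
1/5 + 1/64 + 1/16320

Greedy algorithm:
11/51: ceiling(51/11) = 5, use 1/5
4/255: ceiling(255/4) = 64, use 1/64
1/16320: ceiling(16320/1) = 16320, use 1/16320
Result: 11/51 = 1/5 + 1/64 + 1/16320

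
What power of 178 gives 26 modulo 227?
224

Baby-step giant-step with step n = ⌈√227⌉ = 16.
Baby steps 178^j mod 227 (j:value) for j=0..15: 0:1, 1:178, 2:131, 3:164, 4:136, 5:146, 6:110, 7:58, 8:109, 9:107, 10:205, 11:170, 12:69, 13:24, 14:186, 15:193.
Giant-step multiplier: 178^(-16) ≡ 178^(226-16) = 178^210 ≡ 171 (mod 227).
Giant steps γ_i = 26·171^i mod 227: γ_0=26, γ_1=133, γ_2=43, γ_3=89, γ_4=10, γ_5=121, γ_6=34, γ_7=139, γ_8=161, γ_9=64, γ_10=48, γ_11=36, γ_12=27, γ_13=77, γ_14=1 (in table at j=0).
x = i·n + j = 14·16 + 0 = 224.
Check: 178^224 ≡ 26 (mod 227).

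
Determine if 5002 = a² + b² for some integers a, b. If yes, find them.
39² + 59² (a=39, b=59)

Factorization: 5002 = 2 × 41 × 61
By Fermat: n is sum of two squares iff every prime p ≡ 3 (mod 4) appears to even power.
All primes ≡ 3 (mod 4) appear to even power.
Search a = 0, 1, 2, … for 5002 - a² a perfect square: first hit at a = 39: 5002 - 1521 = 3481 = 59².
5002 = 39² + 59² = 1521 + 3481 ✓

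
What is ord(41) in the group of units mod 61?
10

61 is prime, so ord(41) divides φ(61) = 60.
Divisors of 60: 1, 2, 3, 4, 5, 6, 10, 12, 15, 20, 30, 60.
Repeated squaring: 41^1 ≡ 41, 41^2 ≡ 34, 41^4 ≡ 58, 41^8 ≡ 9, 41^16 ≡ 20, 41^32 ≡ 34 (mod 61).
Test 41^d mod 61 for each divisor d in increasing order:
41^1 ≡ 41
41^2 ≡ 34
41^3 = 41^2·41^1 ≡ 52
41^4 ≡ 58
41^5 = 41^4·41^1 ≡ 60
41^6 = 41^4·41^2 ≡ 20
41^10 = 41^8·41^2 ≡ 1  ← first divisor giving 1
The order is 10.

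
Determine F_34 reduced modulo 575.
37

Matrix identity: Q^n = [[F_(n+1), F_n], [F_n, F_(n-1)]] with Q = [[1,1],[1,0]].
n = 34 = 100010₂. Square-and-multiply, entries mod 575:
Q^1 = [[1,1],[1,0]]
Q^2 = (Q^1)² = [[2,1],[1,1]]
Q^4 = (Q^2)² = [[5,3],[3,2]]
Q^8 = (Q^4)² = [[34,21],[21,13]]
Q^17 = (Q^8)²·Q = [[284,447],[447,412]]
Q^34 = (Q^17)² = [[440,37],[37,403]]
F_34 mod 575 = Q^34[0][1] = 37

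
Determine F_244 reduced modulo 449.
419

Matrix identity: Q^n = [[F_(n+1), F_n], [F_n, F_(n-1)]] with Q = [[1,1],[1,0]].
n = 244 = 11110100₂. Square-and-multiply, entries mod 449:
Q^1 = [[1,1],[1,0]]
Q^3 = (Q^1)²·Q = [[3,2],[2,1]]
Q^7 = (Q^3)²·Q = [[21,13],[13,8]]
Q^15 = (Q^7)²·Q = [[89,161],[161,377]]
Q^30 = (Q^15)² = [[167,43],[43,124]]
Q^61 = (Q^30)²·Q = [[45,104],[104,390]]
Q^122 = (Q^61)² = [[269,340],[340,378]]
Q^244 = (Q^122)² = [[279,419],[419,309]]
F_244 mod 449 = Q^244[0][1] = 419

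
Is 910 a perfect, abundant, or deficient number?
abundant

Proper divisors of 910: sum = 1 + 2 + 5 + 7 + 10 + 13 + 14 + 26 + 35 + 65 + 70 + 91 + 130 + 182 + 455 = 1106
Since 1106 > 910, 910 is abundant.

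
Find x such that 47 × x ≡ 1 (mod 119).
38

gcd(47, 119) = 1, so the inverse exists.
Extended Euclidean algorithm on (119, 47):
119 = 2 × 47 + 25  ⟹  25 = (1)·119 + (-2)·47
47 = 1 × 25 + 22  ⟹  22 = (-1)·119 + (3)·47
25 = 1 × 22 + 3  ⟹  3 = (2)·119 + (-5)·47
22 = 7 × 3 + 1  ⟹  1 = (-15)·119 + (38)·47
So (38)·47 ≡ 1 (mod 119), i.e. 47^(-1) ≡ 38 (mod 119).
Check: 47 × 38 = 1786 ≡ 1 (mod 119)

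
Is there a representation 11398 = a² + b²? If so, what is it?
Not possible

Factorization: 11398 = 2 × 41 × 139
By Fermat: n is sum of two squares iff every prime p ≡ 3 (mod 4) appears to even power.
Prime(s) ≡ 3 (mod 4) with odd exponent: [(139, 1)]
Therefore 11398 cannot be expressed as a² + b².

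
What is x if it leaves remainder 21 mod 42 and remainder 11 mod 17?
147

Using Chinese Remainder Theorem:
M = 42 × 17 = 714
M1 = 17, M2 = 42
y1 = 17^(-1) mod 42 = 5
y2 = 42^(-1) mod 17 = 15
x = (21×17×5 + 11×42×15) mod 714 = 147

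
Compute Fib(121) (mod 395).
186

Matrix identity: Q^n = [[F_(n+1), F_n], [F_n, F_(n-1)]] with Q = [[1,1],[1,0]].
n = 121 = 1111001₂. Square-and-multiply, entries mod 395:
Q^1 = [[1,1],[1,0]]
Q^3 = (Q^1)²·Q = [[3,2],[2,1]]
Q^7 = (Q^3)²·Q = [[21,13],[13,8]]
Q^15 = (Q^7)²·Q = [[197,215],[215,377]]
Q^30 = (Q^15)² = [[109,170],[170,334]]
Q^60 = (Q^30)² = [[96,260],[260,231]]
Q^121 = (Q^60)²·Q = [[281,186],[186,95]]
F_121 mod 395 = Q^121[0][1] = 186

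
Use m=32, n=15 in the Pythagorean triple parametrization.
(799, 960, 1249)

Euclid's formula: a = m² - n², b = 2mn, c = m² + n²
m = 32, n = 15
a = 32² - 15² = 1024 - 225 = 799
b = 2 × 32 × 15 = 960
c = 32² + 15² = 1024 + 225 = 1249
Verification: 799² + 960² = 638401 + 921600 = 1560001 = 1249² ✓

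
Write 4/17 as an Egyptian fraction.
1/5 + 1/29 + 1/1233 + 1/3039345

Greedy algorithm:
4/17: ceiling(17/4) = 5, use 1/5
3/85: ceiling(85/3) = 29, use 1/29
2/2465: ceiling(2465/2) = 1233, use 1/1233
1/3039345: ceiling(3039345/1) = 3039345, use 1/3039345
Result: 4/17 = 1/5 + 1/29 + 1/1233 + 1/3039345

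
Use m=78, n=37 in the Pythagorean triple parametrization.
(4715, 5772, 7453)

Euclid's formula: a = m² - n², b = 2mn, c = m² + n²
m = 78, n = 37
a = 78² - 37² = 6084 - 1369 = 4715
b = 2 × 78 × 37 = 5772
c = 78² + 37² = 6084 + 1369 = 7453
Verification: 4715² + 5772² = 22231225 + 33315984 = 55547209 = 7453² ✓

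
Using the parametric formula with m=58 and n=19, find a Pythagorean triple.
(3003, 2204, 3725)

Euclid's formula: a = m² - n², b = 2mn, c = m² + n²
m = 58, n = 19
a = 58² - 19² = 3364 - 361 = 3003
b = 2 × 58 × 19 = 2204
c = 58² + 19² = 3364 + 361 = 3725
Verification: 3003² + 2204² = 9018009 + 4857616 = 13875625 = 3725² ✓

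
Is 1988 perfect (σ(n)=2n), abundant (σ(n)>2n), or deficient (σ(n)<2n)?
abundant

Proper divisors of 1988: sum = 1 + 2 + 4 + 7 + 14 + 28 + 71 + 142 + 284 + 497 + 994 = 2044
Since 2044 > 1988, 1988 is abundant.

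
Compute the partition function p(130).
5371315400

p(n) counts ways to write n as a sum of positive integers (order ignored).
Euler's pentagonal recurrence: p(k) = p(k-1) + p(k-2) - p(k-5) - p(k-7) + p(k-12) + p(k-15) - ... (offsets j(3j∓1)/2, signs ++--, p(0)=1, p(<0)=0).
DP table for k = 0..129: p(0)=1, p(1)=1, p(2)=2, p(3)=3, p(4)=5, p(5)=7, p(6)=11, p(7)=15, p(8)=22, p(9)=30, p(10)=42, p(11)=56, p(12)=77, p(13)=101, p(14)=135, p(15)=176, p(16)=231, p(17)=297, p(18)=385, p(19)=490, p(20)=627, p(21)=792, p(22)=1002, p(23)=1255, p(24)=1575, p(25)=1958, p(26)=2436, p(27)=3010, p(28)=3718, p(29)=4565, p(30)=5604, p(31)=6842, p(32)=8349, p(33)=10143, p(34)=12310, p(35)=14883, p(36)=17977, p(37)=21637, p(38)=26015, p(39)=31185, p(40)=37338, p(41)=44583, p(42)=53174, p(43)=63261, p(44)=75175, p(45)=89134, p(46)=105558, p(47)=124754, p(48)=147273, p(49)=173525, p(50)=204226, p(51)=239943, p(52)=281589, p(53)=329931, p(54)=386155, p(55)=451276, p(56)=526823, p(57)=614154, p(58)=715220, p(59)=831820, p(60)=966467, p(61)=1121505, p(62)=1300156, p(63)=1505499, p(64)=1741630, p(65)=2012558, p(66)=2323520, p(67)=2679689, p(68)=3087735, p(69)=3554345, p(70)=4087968, p(71)=4697205, p(72)=5392783, p(73)=6185689, p(74)=7089500, p(75)=8118264, p(76)=9289091, p(77)=10619863, p(78)=12132164, p(79)=13848650, p(80)=15796476, p(81)=18004327, p(82)=20506255, p(83)=23338469, p(84)=26543660, p(85)=30167357, p(86)=34262962, p(87)=38887673, p(88)=44108109, p(89)=49995925, p(90)=56634173, p(91)=64112359, p(92)=72533807, p(93)=82010177, p(94)=92669720, p(95)=104651419, p(96)=118114304, p(97)=133230930, p(98)=150198136, p(99)=169229875, p(100)=190569292, p(101)=214481126, p(102)=241265379, p(103)=271248950, p(104)=304801365, p(105)=342325709, p(106)=384276336, p(107)=431149389, p(108)=483502844, p(109)=541946240, p(110)=607163746, p(111)=679903203, p(112)=761002156, p(113)=851376628, p(114)=952050665, p(115)=1064144451, p(116)=1188908248, p(117)=1327710076, p(118)=1482074143, p(119)=1653668665, p(120)=1844349560, p(121)=2056148051, p(122)=2291320912, p(123)=2552338241, p(124)=2841940500, p(125)=3163127352, p(126)=3519222692, p(127)=3913864295, p(128)=4351078600, p(129)=4835271870.
Final step: p(130) = p(129) + p(128) - p(125) - p(123) + p(118) + p(115) - p(108) - p(104) + p(95) + p(90) - p(79) - p(73) + p(60) + p(53) - p(38) - p(30) + p(13) + p(4)
= 4835271870 + 4351078600 - 3163127352 - 2552338241 + 1482074143 + 1064144451 - 483502844 - 304801365 + 104651419 + 56634173 - 13848650 - 6185689 + 966467 + 329931 - 26015 - 5604 + 101 + 5
= 5371315400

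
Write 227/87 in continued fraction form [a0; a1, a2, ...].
[2; 1, 1, 1, 1, 3, 1, 3]

Euclidean algorithm steps:
227 = 2 × 87 + 53
87 = 1 × 53 + 34
53 = 1 × 34 + 19
34 = 1 × 19 + 15
19 = 1 × 15 + 4
15 = 3 × 4 + 3
4 = 1 × 3 + 1
3 = 3 × 1 + 0
Continued fraction: [2; 1, 1, 1, 1, 3, 1, 3]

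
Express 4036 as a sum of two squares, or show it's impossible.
30² + 56² (a=30, b=56)

Factorization: 4036 = 2^2 × 1009
By Fermat: n is sum of two squares iff every prime p ≡ 3 (mod 4) appears to even power.
All primes ≡ 3 (mod 4) appear to even power.
Search a = 0, 1, 2, … for 4036 - a² a perfect square: first hit at a = 30: 4036 - 900 = 3136 = 56².
4036 = 30² + 56² = 900 + 3136 ✓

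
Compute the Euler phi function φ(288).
96

288 = 2^5 × 3^2
φ(n) = n × ∏(1 - 1/p) for each prime p dividing n
φ(288) = 288 × (1 - 1/2) × (1 - 1/3) = 96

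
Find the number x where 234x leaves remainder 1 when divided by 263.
136

gcd(234, 263) = 1, so the inverse exists.
Extended Euclidean algorithm on (263, 234):
263 = 1 × 234 + 29  ⟹  29 = (1)·263 + (-1)·234
234 = 8 × 29 + 2  ⟹  2 = (-8)·263 + (9)·234
29 = 14 × 2 + 1  ⟹  1 = (113)·263 + (-127)·234
So (-127)·234 ≡ 1 (mod 263), i.e. 234^(-1) ≡ -127 ≡ 136 (mod 263).
Check: 234 × 136 = 31824 ≡ 1 (mod 263)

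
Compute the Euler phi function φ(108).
36

108 = 2^2 × 3^3
φ(n) = n × ∏(1 - 1/p) for each prime p dividing n
φ(108) = 108 × (1 - 1/2) × (1 - 1/3) = 36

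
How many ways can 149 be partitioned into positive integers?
37027355200

p(n) counts ways to write n as a sum of positive integers (order ignored).
Euler's pentagonal recurrence: p(k) = p(k-1) + p(k-2) - p(k-5) - p(k-7) + p(k-12) + p(k-15) - ... (offsets j(3j∓1)/2, signs ++--, p(0)=1, p(<0)=0).
DP table for k = 0..148: p(0)=1, p(1)=1, p(2)=2, p(3)=3, p(4)=5, p(5)=7, p(6)=11, p(7)=15, p(8)=22, p(9)=30, p(10)=42, p(11)=56, p(12)=77, p(13)=101, p(14)=135, p(15)=176, p(16)=231, p(17)=297, p(18)=385, p(19)=490, p(20)=627, p(21)=792, p(22)=1002, p(23)=1255, p(24)=1575, p(25)=1958, p(26)=2436, p(27)=3010, p(28)=3718, p(29)=4565, p(30)=5604, p(31)=6842, p(32)=8349, p(33)=10143, p(34)=12310, p(35)=14883, p(36)=17977, p(37)=21637, p(38)=26015, p(39)=31185, p(40)=37338, p(41)=44583, p(42)=53174, p(43)=63261, p(44)=75175, p(45)=89134, p(46)=105558, p(47)=124754, p(48)=147273, p(49)=173525, p(50)=204226, p(51)=239943, p(52)=281589, p(53)=329931, p(54)=386155, p(55)=451276, p(56)=526823, p(57)=614154, p(58)=715220, p(59)=831820, p(60)=966467, p(61)=1121505, p(62)=1300156, p(63)=1505499, p(64)=1741630, p(65)=2012558, p(66)=2323520, p(67)=2679689, p(68)=3087735, p(69)=3554345, p(70)=4087968, p(71)=4697205, p(72)=5392783, p(73)=6185689, p(74)=7089500, p(75)=8118264, p(76)=9289091, p(77)=10619863, p(78)=12132164, p(79)=13848650, p(80)=15796476, p(81)=18004327, p(82)=20506255, p(83)=23338469, p(84)=26543660, p(85)=30167357, p(86)=34262962, p(87)=38887673, p(88)=44108109, p(89)=49995925, p(90)=56634173, p(91)=64112359, p(92)=72533807, p(93)=82010177, p(94)=92669720, p(95)=104651419, p(96)=118114304, p(97)=133230930, p(98)=150198136, p(99)=169229875, p(100)=190569292, p(101)=214481126, p(102)=241265379, p(103)=271248950, p(104)=304801365, p(105)=342325709, p(106)=384276336, p(107)=431149389, p(108)=483502844, p(109)=541946240, p(110)=607163746, p(111)=679903203, p(112)=761002156, p(113)=851376628, p(114)=952050665, p(115)=1064144451, p(116)=1188908248, p(117)=1327710076, p(118)=1482074143, p(119)=1653668665, p(120)=1844349560, p(121)=2056148051, p(122)=2291320912, p(123)=2552338241, p(124)=2841940500, p(125)=3163127352, p(126)=3519222692, p(127)=3913864295, p(128)=4351078600, p(129)=4835271870, p(130)=5371315400, p(131)=5964539504, p(132)=6620830889, p(133)=7346629512, p(134)=8149040695, p(135)=9035836076, p(136)=10015581680, p(137)=11097645016, p(138)=12292341831, p(139)=13610949895, p(140)=15065878135, p(141)=16670689208, p(142)=18440293320, p(143)=20390982757, p(144)=22540654445, p(145)=24908858009, p(146)=27517052599, p(147)=30388671978, p(148)=33549419497.
Final step: p(149) = p(148) + p(147) - p(144) - p(142) + p(137) + p(134) - p(127) - p(123) + p(114) + p(109) - p(98) - p(92) + p(79) + p(72) - p(57) - p(49) + p(32) + p(23) - p(4)
= 33549419497 + 30388671978 - 22540654445 - 18440293320 + 11097645016 + 8149040695 - 3913864295 - 2552338241 + 952050665 + 541946240 - 150198136 - 72533807 + 13848650 + 5392783 - 614154 - 173525 + 8349 + 1255 - 5
= 37027355200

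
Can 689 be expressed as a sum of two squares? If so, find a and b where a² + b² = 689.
8² + 25² (a=8, b=25)

Factorization: 689 = 13 × 53
By Fermat: n is sum of two squares iff every prime p ≡ 3 (mod 4) appears to even power.
All primes ≡ 3 (mod 4) appear to even power.
Search a = 0, 1, 2, … for 689 - a² a perfect square: first hit at a = 8: 689 - 64 = 625 = 25².
689 = 8² + 25² = 64 + 625 ✓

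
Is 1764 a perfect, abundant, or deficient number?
abundant

Proper divisors of 1764: sum = 1 + 2 + 3 + 4 + 6 + 7 + 9 + 12 + ... + 294 + 441 + 588 + 882 (26 divisors) = 3423
Since 3423 > 1764, 1764 is abundant.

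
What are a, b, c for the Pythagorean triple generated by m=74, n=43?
(3627, 6364, 7325)

Euclid's formula: a = m² - n², b = 2mn, c = m² + n²
m = 74, n = 43
a = 74² - 43² = 5476 - 1849 = 3627
b = 2 × 74 × 43 = 6364
c = 74² + 43² = 5476 + 1849 = 7325
Verification: 3627² + 6364² = 13155129 + 40500496 = 53655625 = 7325² ✓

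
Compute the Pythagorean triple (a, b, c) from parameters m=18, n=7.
(275, 252, 373)

Euclid's formula: a = m² - n², b = 2mn, c = m² + n²
m = 18, n = 7
a = 18² - 7² = 324 - 49 = 275
b = 2 × 18 × 7 = 252
c = 18² + 7² = 324 + 49 = 373
Verification: 275² + 252² = 75625 + 63504 = 139129 = 373² ✓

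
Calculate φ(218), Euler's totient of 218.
108

218 = 2 × 109
φ(n) = n × ∏(1 - 1/p) for each prime p dividing n
φ(218) = 218 × (1 - 1/2) × (1 - 1/109) = 108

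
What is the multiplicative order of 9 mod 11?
5

11 is prime, so ord(9) divides φ(11) = 10.
Divisors of 10: 1, 2, 5, 10.
Repeated squaring: 9^1 ≡ 9, 9^2 ≡ 4, 9^4 ≡ 5, 9^8 ≡ 3 (mod 11).
Test 9^d mod 11 for each divisor d in increasing order:
9^1 ≡ 9
9^2 ≡ 4
9^5 = 9^4·9^1 ≡ 1  ← first divisor giving 1
The order is 5.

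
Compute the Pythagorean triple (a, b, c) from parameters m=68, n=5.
(4599, 680, 4649)

Euclid's formula: a = m² - n², b = 2mn, c = m² + n²
m = 68, n = 5
a = 68² - 5² = 4624 - 25 = 4599
b = 2 × 68 × 5 = 680
c = 68² + 5² = 4624 + 25 = 4649
Verification: 4599² + 680² = 21150801 + 462400 = 21613201 = 4649² ✓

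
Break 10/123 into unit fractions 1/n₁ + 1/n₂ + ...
1/13 + 1/229 + 1/91543 + 1/33520391853

Greedy algorithm:
10/123: ceiling(123/10) = 13, use 1/13
7/1599: ceiling(1599/7) = 229, use 1/229
4/366171: ceiling(366171/4) = 91543, use 1/91543
1/33520391853: ceiling(33520391853/1) = 33520391853, use 1/33520391853
Result: 10/123 = 1/13 + 1/229 + 1/91543 + 1/33520391853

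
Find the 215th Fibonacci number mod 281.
34

Matrix identity: Q^n = [[F_(n+1), F_n], [F_n, F_(n-1)]] with Q = [[1,1],[1,0]].
n = 215 = 11010111₂. Square-and-multiply, entries mod 281:
Q^1 = [[1,1],[1,0]]
Q^3 = (Q^1)²·Q = [[3,2],[2,1]]
Q^6 = (Q^3)² = [[13,8],[8,5]]
Q^13 = (Q^6)²·Q = [[96,233],[233,144]]
Q^26 = (Q^13)² = [[280,1],[1,279]]
Q^53 = (Q^26)²·Q = [[280,2],[2,278]]
Q^107 = (Q^53)²·Q = [[278,5],[5,273]]
Q^215 = (Q^107)²·Q = [[260,34],[34,226]]
F_215 mod 281 = Q^215[0][1] = 34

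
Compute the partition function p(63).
1505499

p(n) counts ways to write n as a sum of positive integers (order ignored).
Euler's pentagonal recurrence: p(k) = p(k-1) + p(k-2) - p(k-5) - p(k-7) + p(k-12) + p(k-15) - ... (offsets j(3j∓1)/2, signs ++--, p(0)=1, p(<0)=0).
DP table for k = 0..62: p(0)=1, p(1)=1, p(2)=2, p(3)=3, p(4)=5, p(5)=7, p(6)=11, p(7)=15, p(8)=22, p(9)=30, p(10)=42, p(11)=56, p(12)=77, p(13)=101, p(14)=135, p(15)=176, p(16)=231, p(17)=297, p(18)=385, p(19)=490, p(20)=627, p(21)=792, p(22)=1002, p(23)=1255, p(24)=1575, p(25)=1958, p(26)=2436, p(27)=3010, p(28)=3718, p(29)=4565, p(30)=5604, p(31)=6842, p(32)=8349, p(33)=10143, p(34)=12310, p(35)=14883, p(36)=17977, p(37)=21637, p(38)=26015, p(39)=31185, p(40)=37338, p(41)=44583, p(42)=53174, p(43)=63261, p(44)=75175, p(45)=89134, p(46)=105558, p(47)=124754, p(48)=147273, p(49)=173525, p(50)=204226, p(51)=239943, p(52)=281589, p(53)=329931, p(54)=386155, p(55)=451276, p(56)=526823, p(57)=614154, p(58)=715220, p(59)=831820, p(60)=966467, p(61)=1121505, p(62)=1300156.
Final step: p(63) = p(62) + p(61) - p(58) - p(56) + p(51) + p(48) - p(41) - p(37) + p(28) + p(23) - p(12) - p(6)
= 1300156 + 1121505 - 715220 - 526823 + 239943 + 147273 - 44583 - 21637 + 3718 + 1255 - 77 - 11
= 1505499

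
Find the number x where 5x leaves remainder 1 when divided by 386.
309

gcd(5, 386) = 1, so the inverse exists.
Extended Euclidean algorithm on (386, 5):
386 = 77 × 5 + 1  ⟹  1 = (1)·386 + (-77)·5
So (-77)·5 ≡ 1 (mod 386), i.e. 5^(-1) ≡ -77 ≡ 309 (mod 386).
Check: 5 × 309 = 1545 ≡ 1 (mod 386)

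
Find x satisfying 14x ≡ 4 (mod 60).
x ≡ 26 (mod 30)

gcd(14, 60) = 2, which divides 4, so solutions exist.
Divide through by 2: 7x ≡ 2 (mod 30).
Find 7^(-1) mod 30 by the extended Euclidean algorithm:
30 = 4 × 7 + 2  ⟹  2 = (1)·30 + (-4)·7
7 = 3 × 2 + 1  ⟹  1 = (-3)·30 + (13)·7
So (13)·7 ≡ 1 (mod 30), i.e. 7^(-1) ≡ 13 (mod 30).
x ≡ 13 × 2 = 26 ≡ 26 (mod 30).
Check: 14 × 26 = 364 ≡ 4 (mod 60).
x ≡ 26 (mod 30), giving 2 solutions mod 60.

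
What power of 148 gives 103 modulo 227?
44

Baby-step giant-step with step n = ⌈√227⌉ = 16.
Baby steps 148^j mod 227 (j:value) for j=0..15: 0:1, 1:148, 2:112, 3:5, 4:59, 5:106, 6:25, 7:68, 8:76, 9:125, 10:113, 11:153, 12:171, 13:111, 14:84, 15:174.
Giant-step multiplier: 148^(-16) ≡ 148^(226-16) = 148^210 ≡ 9 (mod 227).
Giant steps γ_i = 103·9^i mod 227: γ_0=103, γ_1=19, γ_2=171 (in table at j=12).
x = i·n + j = 2·16 + 12 = 44.
Check: 148^44 ≡ 103 (mod 227).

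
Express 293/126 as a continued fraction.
[2; 3, 13, 1, 2]

Euclidean algorithm steps:
293 = 2 × 126 + 41
126 = 3 × 41 + 3
41 = 13 × 3 + 2
3 = 1 × 2 + 1
2 = 2 × 1 + 0
Continued fraction: [2; 3, 13, 1, 2]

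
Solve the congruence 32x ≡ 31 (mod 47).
x ≡ 23 (mod 47)

gcd(32, 47) = 1, which divides 31, so solutions exist.
Find 32^(-1) mod 47 by the extended Euclidean algorithm:
47 = 1 × 32 + 15  ⟹  15 = (1)·47 + (-1)·32
32 = 2 × 15 + 2  ⟹  2 = (-2)·47 + (3)·32
15 = 7 × 2 + 1  ⟹  1 = (15)·47 + (-22)·32
So (-22)·32 ≡ 1 (mod 47), i.e. 32^(-1) ≡ -22 ≡ 25 (mod 47).
x ≡ 25 × 31 = 775 ≡ 23 (mod 47).
Check: 32 × 23 = 736 ≡ 31 (mod 47).
Unique solution: x ≡ 23 (mod 47)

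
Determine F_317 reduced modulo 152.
13

Matrix identity: Q^n = [[F_(n+1), F_n], [F_n, F_(n-1)]] with Q = [[1,1],[1,0]].
n = 317 = 100111101₂. Square-and-multiply, entries mod 152:
Q^1 = [[1,1],[1,0]]
Q^2 = (Q^1)² = [[2,1],[1,1]]
Q^4 = (Q^2)² = [[5,3],[3,2]]
Q^9 = (Q^4)²·Q = [[55,34],[34,21]]
Q^19 = (Q^9)²·Q = [[77,77],[77,0]]
Q^39 = (Q^19)²·Q = [[3,2],[2,1]]
Q^79 = (Q^39)²·Q = [[21,13],[13,8]]
Q^158 = (Q^79)² = [[2,73],[73,81]]
Q^317 = (Q^158)²·Q = [[144,13],[13,131]]
F_317 mod 152 = Q^317[0][1] = 13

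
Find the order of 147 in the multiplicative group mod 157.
39

157 is prime, so ord(147) divides φ(157) = 156.
Divisors of 156: 1, 2, 3, 4, 6, 12, 13, 26, 39, 52, 78, 156.
Repeated squaring: 147^1 ≡ 147, 147^2 ≡ 100, 147^4 ≡ 109, 147^8 ≡ 106, 147^16 ≡ 89, 147^32 ≡ 71, 147^64 ≡ 17, 147^128 ≡ 132 (mod 157).
Test 147^d mod 157 for each divisor d in increasing order:
147^1 ≡ 147
147^2 ≡ 100
147^3 = 147^2·147^1 ≡ 99
147^4 ≡ 109
147^6 = 147^4·147^2 ≡ 67
147^12 = 147^8·147^4 ≡ 93
147^13 = 147^8·147^4·147^1 ≡ 12
147^26 = 147^16·147^8·147^2 ≡ 144
147^39 = 147^32·147^4·147^2·147^1 ≡ 1  ← first divisor giving 1
The order is 39.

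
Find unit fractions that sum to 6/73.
1/13 + 1/190 + 1/180310

Greedy algorithm:
6/73: ceiling(73/6) = 13, use 1/13
5/949: ceiling(949/5) = 190, use 1/190
1/180310: ceiling(180310/1) = 180310, use 1/180310
Result: 6/73 = 1/13 + 1/190 + 1/180310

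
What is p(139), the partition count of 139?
13610949895

p(n) counts ways to write n as a sum of positive integers (order ignored).
Euler's pentagonal recurrence: p(k) = p(k-1) + p(k-2) - p(k-5) - p(k-7) + p(k-12) + p(k-15) - ... (offsets j(3j∓1)/2, signs ++--, p(0)=1, p(<0)=0).
DP table for k = 0..138: p(0)=1, p(1)=1, p(2)=2, p(3)=3, p(4)=5, p(5)=7, p(6)=11, p(7)=15, p(8)=22, p(9)=30, p(10)=42, p(11)=56, p(12)=77, p(13)=101, p(14)=135, p(15)=176, p(16)=231, p(17)=297, p(18)=385, p(19)=490, p(20)=627, p(21)=792, p(22)=1002, p(23)=1255, p(24)=1575, p(25)=1958, p(26)=2436, p(27)=3010, p(28)=3718, p(29)=4565, p(30)=5604, p(31)=6842, p(32)=8349, p(33)=10143, p(34)=12310, p(35)=14883, p(36)=17977, p(37)=21637, p(38)=26015, p(39)=31185, p(40)=37338, p(41)=44583, p(42)=53174, p(43)=63261, p(44)=75175, p(45)=89134, p(46)=105558, p(47)=124754, p(48)=147273, p(49)=173525, p(50)=204226, p(51)=239943, p(52)=281589, p(53)=329931, p(54)=386155, p(55)=451276, p(56)=526823, p(57)=614154, p(58)=715220, p(59)=831820, p(60)=966467, p(61)=1121505, p(62)=1300156, p(63)=1505499, p(64)=1741630, p(65)=2012558, p(66)=2323520, p(67)=2679689, p(68)=3087735, p(69)=3554345, p(70)=4087968, p(71)=4697205, p(72)=5392783, p(73)=6185689, p(74)=7089500, p(75)=8118264, p(76)=9289091, p(77)=10619863, p(78)=12132164, p(79)=13848650, p(80)=15796476, p(81)=18004327, p(82)=20506255, p(83)=23338469, p(84)=26543660, p(85)=30167357, p(86)=34262962, p(87)=38887673, p(88)=44108109, p(89)=49995925, p(90)=56634173, p(91)=64112359, p(92)=72533807, p(93)=82010177, p(94)=92669720, p(95)=104651419, p(96)=118114304, p(97)=133230930, p(98)=150198136, p(99)=169229875, p(100)=190569292, p(101)=214481126, p(102)=241265379, p(103)=271248950, p(104)=304801365, p(105)=342325709, p(106)=384276336, p(107)=431149389, p(108)=483502844, p(109)=541946240, p(110)=607163746, p(111)=679903203, p(112)=761002156, p(113)=851376628, p(114)=952050665, p(115)=1064144451, p(116)=1188908248, p(117)=1327710076, p(118)=1482074143, p(119)=1653668665, p(120)=1844349560, p(121)=2056148051, p(122)=2291320912, p(123)=2552338241, p(124)=2841940500, p(125)=3163127352, p(126)=3519222692, p(127)=3913864295, p(128)=4351078600, p(129)=4835271870, p(130)=5371315400, p(131)=5964539504, p(132)=6620830889, p(133)=7346629512, p(134)=8149040695, p(135)=9035836076, p(136)=10015581680, p(137)=11097645016, p(138)=12292341831.
Final step: p(139) = p(138) + p(137) - p(134) - p(132) + p(127) + p(124) - p(117) - p(113) + p(104) + p(99) - p(88) - p(82) + p(69) + p(62) - p(47) - p(39) + p(22) + p(13)
= 12292341831 + 11097645016 - 8149040695 - 6620830889 + 3913864295 + 2841940500 - 1327710076 - 851376628 + 304801365 + 169229875 - 44108109 - 20506255 + 3554345 + 1300156 - 124754 - 31185 + 1002 + 101
= 13610949895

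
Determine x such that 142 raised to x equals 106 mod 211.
41

Baby-step giant-step with step n = ⌈√211⌉ = 15.
Baby steps 142^j mod 211 (j:value) for j=0..14: 0:1, 1:142, 2:119, 3:18, 4:24, 5:32, 6:113, 7:10, 8:154, 9:135, 10:180, 11:29, 12:109, 13:75, 14:100.
Giant-step multiplier: 142^(-15) ≡ 142^(210-15) = 142^195 ≡ 67 (mod 211).
Giant steps γ_i = 106·67^i mod 211: γ_0=106, γ_1=139, γ_2=29 (in table at j=11).
x = i·n + j = 2·15 + 11 = 41.
Check: 142^41 ≡ 106 (mod 211).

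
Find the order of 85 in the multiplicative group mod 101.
50

101 is prime, so ord(85) divides φ(101) = 100.
Divisors of 100: 1, 2, 4, 5, 10, 20, 25, 50, 100.
Repeated squaring: 85^1 ≡ 85, 85^2 ≡ 54, 85^4 ≡ 88, 85^8 ≡ 68, 85^16 ≡ 79, 85^32 ≡ 80, 85^64 ≡ 37 (mod 101).
Test 85^d mod 101 for each divisor d in increasing order:
85^1 ≡ 85
85^2 ≡ 54
85^4 ≡ 88
85^5 = 85^4·85^1 ≡ 6
85^10 = 85^8·85^2 ≡ 36
85^20 = 85^16·85^4 ≡ 84
85^25 = 85^16·85^8·85^1 ≡ 100
85^50 = 85^32·85^16·85^2 ≡ 1  ← first divisor giving 1
The order is 50.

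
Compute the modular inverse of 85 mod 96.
61

gcd(85, 96) = 1, so the inverse exists.
Extended Euclidean algorithm on (96, 85):
96 = 1 × 85 + 11  ⟹  11 = (1)·96 + (-1)·85
85 = 7 × 11 + 8  ⟹  8 = (-7)·96 + (8)·85
11 = 1 × 8 + 3  ⟹  3 = (8)·96 + (-9)·85
8 = 2 × 3 + 2  ⟹  2 = (-23)·96 + (26)·85
3 = 1 × 2 + 1  ⟹  1 = (31)·96 + (-35)·85
So (-35)·85 ≡ 1 (mod 96), i.e. 85^(-1) ≡ -35 ≡ 61 (mod 96).
Check: 85 × 61 = 5185 ≡ 1 (mod 96)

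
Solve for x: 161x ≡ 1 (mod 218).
65

gcd(161, 218) = 1, so the inverse exists.
Extended Euclidean algorithm on (218, 161):
218 = 1 × 161 + 57  ⟹  57 = (1)·218 + (-1)·161
161 = 2 × 57 + 47  ⟹  47 = (-2)·218 + (3)·161
57 = 1 × 47 + 10  ⟹  10 = (3)·218 + (-4)·161
47 = 4 × 10 + 7  ⟹  7 = (-14)·218 + (19)·161
10 = 1 × 7 + 3  ⟹  3 = (17)·218 + (-23)·161
7 = 2 × 3 + 1  ⟹  1 = (-48)·218 + (65)·161
So (65)·161 ≡ 1 (mod 218), i.e. 161^(-1) ≡ 65 (mod 218).
Check: 161 × 65 = 10465 ≡ 1 (mod 218)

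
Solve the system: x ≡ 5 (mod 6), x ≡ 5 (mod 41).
5

Using Chinese Remainder Theorem:
M = 6 × 41 = 246
M1 = 41, M2 = 6
y1 = 41^(-1) mod 6 = 5
y2 = 6^(-1) mod 41 = 7
x = (5×41×5 + 5×6×7) mod 246 = 5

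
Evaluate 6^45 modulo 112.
48

Repeated squaring. Binary of 45 = 101101.
6^1 ≡ 6 (mod 112); 6^2 ≡ 36 (mod 112); 6^4 ≡ 64 (mod 112); 6^8 ≡ 64 (mod 112); 6^16 ≡ 64 (mod 112); 6^32 ≡ 64 (mod 112)
6^45 = 6^1 × 6^4 × 6^8 × 6^32 ≡ 48 (mod 112)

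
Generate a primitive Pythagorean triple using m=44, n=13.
(1767, 1144, 2105)

Euclid's formula: a = m² - n², b = 2mn, c = m² + n²
m = 44, n = 13
a = 44² - 13² = 1936 - 169 = 1767
b = 2 × 44 × 13 = 1144
c = 44² + 13² = 1936 + 169 = 2105
Verification: 1767² + 1144² = 3122289 + 1308736 = 4431025 = 2105² ✓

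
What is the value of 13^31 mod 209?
167

Repeated squaring. Binary of 31 = 11111.
13^1 ≡ 13 (mod 209); 13^2 ≡ 169 (mod 209); 13^4 ≡ 137 (mod 209); 13^8 ≡ 168 (mod 209); 13^16 ≡ 9 (mod 209)
13^31 = 13^1 × 13^2 × 13^4 × 13^8 × 13^16 ≡ 167 (mod 209)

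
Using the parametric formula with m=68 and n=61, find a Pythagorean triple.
(903, 8296, 8345)

Euclid's formula: a = m² - n², b = 2mn, c = m² + n²
m = 68, n = 61
a = 68² - 61² = 4624 - 3721 = 903
b = 2 × 68 × 61 = 8296
c = 68² + 61² = 4624 + 3721 = 8345
Verification: 903² + 8296² = 815409 + 68823616 = 69639025 = 8345² ✓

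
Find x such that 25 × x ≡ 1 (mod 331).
53

gcd(25, 331) = 1, so the inverse exists.
Extended Euclidean algorithm on (331, 25):
331 = 13 × 25 + 6  ⟹  6 = (1)·331 + (-13)·25
25 = 4 × 6 + 1  ⟹  1 = (-4)·331 + (53)·25
So (53)·25 ≡ 1 (mod 331), i.e. 25^(-1) ≡ 53 (mod 331).
Check: 25 × 53 = 1325 ≡ 1 (mod 331)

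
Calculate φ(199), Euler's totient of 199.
198

199 = 199
φ(n) = n × ∏(1 - 1/p) for each prime p dividing n
φ(199) = 199 × (1 - 1/199) = 198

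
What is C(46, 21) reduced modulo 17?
4

Using Lucas' theorem:
Write n=46 and k=21 in base 17:
n in base 17: [2, 12]
k in base 17: [1, 4]
C(46,21) mod 17 = ∏ C(n_i, k_i) mod 17
Digit binomials (mod 17): C(2,1) = 2; C(12,4) = 495 ≡ 2
Product: 2 × 2 = 4 ≡ 4 (mod 17)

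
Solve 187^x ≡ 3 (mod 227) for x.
84

Baby-step giant-step with step n = ⌈√227⌉ = 16.
Baby steps 187^j mod 227 (j:value) for j=0..15: 0:1, 1:187, 2:11, 3:14, 4:121, 5:154, 6:196, 7:105, 8:113, 9:20, 10:108, 11:220, 12:53, 13:150, 14:129, 15:61.
Giant-step multiplier: 187^(-16) ≡ 187^(226-16) = 187^210 ≡ 4 (mod 227).
Giant steps γ_i = 3·4^i mod 227: γ_0=3, γ_1=12, γ_2=48, γ_3=192, γ_4=87, γ_5=121 (in table at j=4).
x = i·n + j = 5·16 + 4 = 84.
Check: 187^84 ≡ 3 (mod 227).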